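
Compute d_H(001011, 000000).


XOR: 001011
Count of 1s: 3

3


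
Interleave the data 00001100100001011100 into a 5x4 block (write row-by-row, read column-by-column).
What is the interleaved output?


Matrix:
  0000
  1100
  1000
  0101
  1100
Read columns: 01101010110000000010

01101010110000000010


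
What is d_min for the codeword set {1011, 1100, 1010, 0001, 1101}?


Comparing all pairs, minimum distance: 1
Can detect 0 errors, correct 0 errors

1


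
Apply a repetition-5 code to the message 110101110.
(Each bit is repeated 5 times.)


Each bit -> 5 copies

111111111100000111110000011111111111111100000


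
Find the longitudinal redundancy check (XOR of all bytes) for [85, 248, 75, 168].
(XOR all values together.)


XOR chain: 85 ^ 248 ^ 75 ^ 168 = 78

78


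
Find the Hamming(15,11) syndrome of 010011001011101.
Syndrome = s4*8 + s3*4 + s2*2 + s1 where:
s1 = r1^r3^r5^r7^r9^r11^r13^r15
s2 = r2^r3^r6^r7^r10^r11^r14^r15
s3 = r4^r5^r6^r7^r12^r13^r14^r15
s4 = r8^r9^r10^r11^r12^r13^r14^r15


s1=1, s2=0, s3=1, s4=1

Syndrome = 13 (error at position 13)


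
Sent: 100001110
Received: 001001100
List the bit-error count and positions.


XOR: 101000010

3 error(s) at position(s): 0, 2, 7


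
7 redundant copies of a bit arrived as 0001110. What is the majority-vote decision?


Ones: 3 out of 7
Threshold: 4

0 (3/7 voted 1)


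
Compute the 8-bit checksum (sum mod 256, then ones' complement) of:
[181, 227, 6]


Sum = 414 mod 256 = 158
Complement = 97

97


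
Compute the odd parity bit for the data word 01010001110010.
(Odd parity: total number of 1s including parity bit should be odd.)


Number of 1s in data: 6
Parity bit: 1

1


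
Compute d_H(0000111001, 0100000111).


XOR: 0100111110
Count of 1s: 6

6


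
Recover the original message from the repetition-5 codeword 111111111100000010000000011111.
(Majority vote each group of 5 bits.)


Groups: 11111, 11111, 00000, 01000, 00000, 11111
Majority votes: 110001

110001


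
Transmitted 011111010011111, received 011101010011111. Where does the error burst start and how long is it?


XOR: 000010000000000

Burst at position 4, length 1


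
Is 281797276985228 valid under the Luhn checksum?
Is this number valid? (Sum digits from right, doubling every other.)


Luhn sum = 74
74 mod 10 = 4

Invalid (Luhn sum mod 10 = 4)


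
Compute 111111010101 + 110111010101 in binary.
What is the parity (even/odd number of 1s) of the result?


111111010101 = 4053
110111010101 = 3541
Sum = 7594 = 1110110101010
1s count = 8

even parity (8 ones in 1110110101010)


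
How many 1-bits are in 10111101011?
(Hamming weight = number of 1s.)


Counting 1s in 10111101011

8


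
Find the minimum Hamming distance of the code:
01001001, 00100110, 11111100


Comparing all pairs, minimum distance: 5
Can detect 4 errors, correct 2 errors

5


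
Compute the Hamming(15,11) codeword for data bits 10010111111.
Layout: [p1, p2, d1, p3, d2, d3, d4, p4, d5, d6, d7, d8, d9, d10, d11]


Parity bits: p1=1, p2=0, p3=1, p4=0

101100100111111


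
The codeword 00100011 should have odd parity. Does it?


Number of 1s: 3

Yes, parity is correct (3 ones)


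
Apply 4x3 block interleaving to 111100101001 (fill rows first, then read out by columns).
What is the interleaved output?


Matrix:
  111
  100
  101
  001
Read columns: 111010001011

111010001011


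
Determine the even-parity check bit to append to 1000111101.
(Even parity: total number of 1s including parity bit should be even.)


Number of 1s in data: 6
Parity bit: 0

0


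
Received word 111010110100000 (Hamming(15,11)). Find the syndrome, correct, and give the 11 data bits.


Syndrome = 0: no error detected

Data: 11010100000 (no errors)


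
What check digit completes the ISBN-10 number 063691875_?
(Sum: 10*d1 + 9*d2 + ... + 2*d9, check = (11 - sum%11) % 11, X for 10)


Weighted sum: 242
242 mod 11 = 0

Check digit: 0


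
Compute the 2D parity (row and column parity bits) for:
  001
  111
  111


Row parities: 111
Column parities: 001

Row P: 111, Col P: 001, Corner: 1


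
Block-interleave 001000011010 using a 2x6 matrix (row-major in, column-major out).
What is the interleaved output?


Matrix:
  001000
  011010
Read columns: 000111000100

000111000100


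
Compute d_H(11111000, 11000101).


XOR: 00111101
Count of 1s: 5

5


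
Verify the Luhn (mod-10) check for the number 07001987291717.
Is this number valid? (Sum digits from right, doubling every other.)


Luhn sum = 63
63 mod 10 = 3

Invalid (Luhn sum mod 10 = 3)


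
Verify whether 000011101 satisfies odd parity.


Number of 1s: 4

No, parity error (4 ones)


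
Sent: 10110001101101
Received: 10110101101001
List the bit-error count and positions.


XOR: 00000100000100

2 error(s) at position(s): 5, 11


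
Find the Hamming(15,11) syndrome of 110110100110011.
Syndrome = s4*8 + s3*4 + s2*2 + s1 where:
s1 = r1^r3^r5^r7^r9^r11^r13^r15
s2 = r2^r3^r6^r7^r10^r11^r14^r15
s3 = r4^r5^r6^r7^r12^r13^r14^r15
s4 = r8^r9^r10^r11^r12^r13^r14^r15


s1=1, s2=0, s3=1, s4=0

Syndrome = 5 (error at position 5)


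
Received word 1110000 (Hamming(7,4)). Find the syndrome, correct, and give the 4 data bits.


Syndrome = 0: no error detected

Data: 1000 (no errors)


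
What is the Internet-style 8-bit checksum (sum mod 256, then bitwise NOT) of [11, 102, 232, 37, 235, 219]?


Sum = 836 mod 256 = 68
Complement = 187

187


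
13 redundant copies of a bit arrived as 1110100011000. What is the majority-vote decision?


Ones: 6 out of 13
Threshold: 7

0 (6/13 voted 1)


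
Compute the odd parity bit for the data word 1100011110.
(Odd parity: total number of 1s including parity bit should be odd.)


Number of 1s in data: 6
Parity bit: 1

1


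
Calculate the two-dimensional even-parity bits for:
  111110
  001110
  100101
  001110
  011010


Row parities: 11111
Column parities: 000001

Row P: 11111, Col P: 000001, Corner: 1


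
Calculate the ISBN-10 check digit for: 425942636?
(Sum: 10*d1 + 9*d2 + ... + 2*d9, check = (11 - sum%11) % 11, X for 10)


Weighted sum: 240
240 mod 11 = 9

Check digit: 2


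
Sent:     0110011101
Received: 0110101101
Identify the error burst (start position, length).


XOR: 0000110000

Burst at position 4, length 2


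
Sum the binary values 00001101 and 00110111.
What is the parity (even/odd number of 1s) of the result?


00001101 = 13
00110111 = 55
Sum = 68 = 1000100
1s count = 2

even parity (2 ones in 1000100)


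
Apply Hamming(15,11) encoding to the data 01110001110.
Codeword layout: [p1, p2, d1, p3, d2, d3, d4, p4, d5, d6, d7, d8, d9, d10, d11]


Parity bits: p1=1, p2=1, p3=0, p4=1

110011110001110


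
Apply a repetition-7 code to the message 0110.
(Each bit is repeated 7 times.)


Each bit -> 7 copies

0000000111111111111110000000


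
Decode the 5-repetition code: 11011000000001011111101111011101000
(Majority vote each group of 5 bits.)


Groups: 11011, 00000, 00010, 11111, 10111, 10111, 01000
Majority votes: 1001110

1001110


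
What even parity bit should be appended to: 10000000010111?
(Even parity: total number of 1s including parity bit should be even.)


Number of 1s in data: 5
Parity bit: 1

1


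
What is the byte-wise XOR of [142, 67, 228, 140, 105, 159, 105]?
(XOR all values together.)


XOR chain: 142 ^ 67 ^ 228 ^ 140 ^ 105 ^ 159 ^ 105 = 58

58


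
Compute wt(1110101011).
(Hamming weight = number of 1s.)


Counting 1s in 1110101011

7


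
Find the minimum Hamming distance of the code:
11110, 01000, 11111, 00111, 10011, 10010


Comparing all pairs, minimum distance: 1
Can detect 0 errors, correct 0 errors

1


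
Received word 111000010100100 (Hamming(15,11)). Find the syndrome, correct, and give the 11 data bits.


Syndrome = 15: error at position 15

Data: 10000100101 (corrected bit 15)


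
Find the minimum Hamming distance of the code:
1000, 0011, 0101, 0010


Comparing all pairs, minimum distance: 1
Can detect 0 errors, correct 0 errors

1


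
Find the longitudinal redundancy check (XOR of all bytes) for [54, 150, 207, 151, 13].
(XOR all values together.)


XOR chain: 54 ^ 150 ^ 207 ^ 151 ^ 13 = 245

245


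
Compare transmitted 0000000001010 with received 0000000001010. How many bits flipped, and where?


XOR: 0000000000000

0 errors (received matches sent)


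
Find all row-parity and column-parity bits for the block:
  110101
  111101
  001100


Row parities: 010
Column parities: 000100

Row P: 010, Col P: 000100, Corner: 1


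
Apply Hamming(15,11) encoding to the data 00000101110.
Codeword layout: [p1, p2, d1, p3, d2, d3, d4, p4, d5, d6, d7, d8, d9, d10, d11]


Parity bits: p1=1, p2=0, p3=1, p4=0

100100000101110


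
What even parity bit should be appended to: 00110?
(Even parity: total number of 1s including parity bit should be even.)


Number of 1s in data: 2
Parity bit: 0

0


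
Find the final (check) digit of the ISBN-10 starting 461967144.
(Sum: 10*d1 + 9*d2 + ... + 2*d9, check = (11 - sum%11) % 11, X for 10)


Weighted sum: 260
260 mod 11 = 7

Check digit: 4


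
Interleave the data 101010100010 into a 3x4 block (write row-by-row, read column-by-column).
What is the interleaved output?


Matrix:
  1010
  1010
  0010
Read columns: 110000111000

110000111000


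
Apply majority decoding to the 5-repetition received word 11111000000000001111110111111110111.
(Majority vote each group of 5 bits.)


Groups: 11111, 00000, 00000, 01111, 11011, 11111, 10111
Majority votes: 1001111

1001111


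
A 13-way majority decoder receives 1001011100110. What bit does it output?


Ones: 7 out of 13
Threshold: 7

1 (7/13 voted 1)


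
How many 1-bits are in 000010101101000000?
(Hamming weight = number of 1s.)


Counting 1s in 000010101101000000

5


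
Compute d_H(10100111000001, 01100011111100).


XOR: 11000100111101
Count of 1s: 8

8


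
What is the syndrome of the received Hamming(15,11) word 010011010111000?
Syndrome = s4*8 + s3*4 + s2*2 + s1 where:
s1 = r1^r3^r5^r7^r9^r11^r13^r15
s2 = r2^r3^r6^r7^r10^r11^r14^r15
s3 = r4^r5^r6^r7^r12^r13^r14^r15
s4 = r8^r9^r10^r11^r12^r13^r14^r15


s1=0, s2=0, s3=1, s4=0

Syndrome = 4 (error at position 4)


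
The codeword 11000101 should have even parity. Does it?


Number of 1s: 4

Yes, parity is correct (4 ones)


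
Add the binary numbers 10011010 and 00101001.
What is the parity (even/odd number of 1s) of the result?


10011010 = 154
00101001 = 41
Sum = 195 = 11000011
1s count = 4

even parity (4 ones in 11000011)


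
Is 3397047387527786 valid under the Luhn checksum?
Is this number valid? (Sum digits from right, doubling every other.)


Luhn sum = 79
79 mod 10 = 9

Invalid (Luhn sum mod 10 = 9)


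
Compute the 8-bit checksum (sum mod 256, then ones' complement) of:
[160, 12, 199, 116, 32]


Sum = 519 mod 256 = 7
Complement = 248

248


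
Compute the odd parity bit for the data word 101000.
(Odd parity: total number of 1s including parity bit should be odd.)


Number of 1s in data: 2
Parity bit: 1

1


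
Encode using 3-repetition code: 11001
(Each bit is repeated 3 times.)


Each bit -> 3 copies

111111000000111


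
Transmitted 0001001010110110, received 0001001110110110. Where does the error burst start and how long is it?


XOR: 0000000100000000

Burst at position 7, length 1


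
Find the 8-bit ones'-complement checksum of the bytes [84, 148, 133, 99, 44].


Sum = 508 mod 256 = 252
Complement = 3

3


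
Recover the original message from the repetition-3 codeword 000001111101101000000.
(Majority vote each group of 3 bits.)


Groups: 000, 001, 111, 101, 101, 000, 000
Majority votes: 0011100

0011100


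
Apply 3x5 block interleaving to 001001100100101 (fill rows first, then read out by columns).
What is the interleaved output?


Matrix:
  00100
  11001
  00101
Read columns: 010010101000011

010010101000011


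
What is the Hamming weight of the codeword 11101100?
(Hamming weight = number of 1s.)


Counting 1s in 11101100

5


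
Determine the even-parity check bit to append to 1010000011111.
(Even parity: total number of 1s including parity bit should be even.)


Number of 1s in data: 7
Parity bit: 1

1


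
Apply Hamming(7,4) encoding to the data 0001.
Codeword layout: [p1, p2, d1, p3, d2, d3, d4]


Parity bits: p1=1, p2=1, p3=1

1101001


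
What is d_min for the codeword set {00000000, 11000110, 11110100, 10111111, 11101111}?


Comparing all pairs, minimum distance: 2
Can detect 1 errors, correct 0 errors

2


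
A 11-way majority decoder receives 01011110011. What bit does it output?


Ones: 7 out of 11
Threshold: 6

1 (7/11 voted 1)


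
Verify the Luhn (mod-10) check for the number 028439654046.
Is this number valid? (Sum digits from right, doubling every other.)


Luhn sum = 58
58 mod 10 = 8

Invalid (Luhn sum mod 10 = 8)


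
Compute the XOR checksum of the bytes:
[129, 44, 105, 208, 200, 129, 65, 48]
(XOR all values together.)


XOR chain: 129 ^ 44 ^ 105 ^ 208 ^ 200 ^ 129 ^ 65 ^ 48 = 44

44


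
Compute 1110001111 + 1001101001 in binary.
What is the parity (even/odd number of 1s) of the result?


1110001111 = 911
1001101001 = 617
Sum = 1528 = 10111111000
1s count = 7

odd parity (7 ones in 10111111000)


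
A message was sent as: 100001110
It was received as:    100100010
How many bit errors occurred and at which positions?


XOR: 000101100

3 error(s) at position(s): 3, 5, 6


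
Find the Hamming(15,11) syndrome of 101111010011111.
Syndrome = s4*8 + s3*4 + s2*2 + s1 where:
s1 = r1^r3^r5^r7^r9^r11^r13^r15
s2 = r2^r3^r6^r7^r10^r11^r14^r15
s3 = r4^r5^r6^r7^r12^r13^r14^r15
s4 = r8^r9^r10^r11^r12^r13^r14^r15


s1=0, s2=1, s3=1, s4=0

Syndrome = 6 (error at position 6)


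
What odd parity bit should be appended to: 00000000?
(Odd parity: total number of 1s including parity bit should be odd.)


Number of 1s in data: 0
Parity bit: 1

1


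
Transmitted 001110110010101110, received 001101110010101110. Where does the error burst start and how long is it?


XOR: 000011000000000000

Burst at position 4, length 2


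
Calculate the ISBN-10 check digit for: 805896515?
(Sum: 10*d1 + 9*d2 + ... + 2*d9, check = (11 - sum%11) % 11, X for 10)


Weighted sum: 293
293 mod 11 = 7

Check digit: 4


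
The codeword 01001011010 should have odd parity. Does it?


Number of 1s: 5

Yes, parity is correct (5 ones)


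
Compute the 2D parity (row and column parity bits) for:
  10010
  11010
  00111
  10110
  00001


Row parities: 01111
Column parities: 11000

Row P: 01111, Col P: 11000, Corner: 0


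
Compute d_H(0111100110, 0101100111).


XOR: 0010000001
Count of 1s: 2

2


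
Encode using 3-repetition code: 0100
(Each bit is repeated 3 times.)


Each bit -> 3 copies

000111000000


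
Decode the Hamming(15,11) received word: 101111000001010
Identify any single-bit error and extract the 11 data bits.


Syndrome = 7: error at position 7

Data: 11110001010 (corrected bit 7)


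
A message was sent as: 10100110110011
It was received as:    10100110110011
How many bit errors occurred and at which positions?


XOR: 00000000000000

0 errors (received matches sent)


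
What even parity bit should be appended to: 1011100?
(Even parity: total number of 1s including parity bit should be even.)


Number of 1s in data: 4
Parity bit: 0

0


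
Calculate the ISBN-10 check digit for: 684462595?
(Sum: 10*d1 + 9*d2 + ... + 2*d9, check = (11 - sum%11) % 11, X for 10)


Weighted sum: 295
295 mod 11 = 9

Check digit: 2


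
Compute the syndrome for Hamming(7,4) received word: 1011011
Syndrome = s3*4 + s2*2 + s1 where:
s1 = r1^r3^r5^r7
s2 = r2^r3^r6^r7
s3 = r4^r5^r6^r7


s1=1, s2=1, s3=1

Syndrome = 7 (error at position 7)


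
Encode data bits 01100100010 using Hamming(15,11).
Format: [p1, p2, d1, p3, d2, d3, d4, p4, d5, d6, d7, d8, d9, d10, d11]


Parity bits: p1=1, p2=1, p3=1, p4=0

110111000100010


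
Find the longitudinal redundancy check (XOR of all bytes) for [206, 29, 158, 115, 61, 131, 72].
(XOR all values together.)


XOR chain: 206 ^ 29 ^ 158 ^ 115 ^ 61 ^ 131 ^ 72 = 200

200


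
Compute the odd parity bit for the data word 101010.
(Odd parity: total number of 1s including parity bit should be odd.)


Number of 1s in data: 3
Parity bit: 0

0


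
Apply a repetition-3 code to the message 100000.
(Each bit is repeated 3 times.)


Each bit -> 3 copies

111000000000000000


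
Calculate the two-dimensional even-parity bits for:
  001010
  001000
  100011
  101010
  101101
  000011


Row parities: 011100
Column parities: 100101

Row P: 011100, Col P: 100101, Corner: 1


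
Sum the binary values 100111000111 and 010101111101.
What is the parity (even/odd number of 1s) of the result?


100111000111 = 2503
010101111101 = 1405
Sum = 3908 = 111101000100
1s count = 6

even parity (6 ones in 111101000100)


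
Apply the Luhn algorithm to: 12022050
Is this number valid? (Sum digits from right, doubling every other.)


Luhn sum = 11
11 mod 10 = 1

Invalid (Luhn sum mod 10 = 1)


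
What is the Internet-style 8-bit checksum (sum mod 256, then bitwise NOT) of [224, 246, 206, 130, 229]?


Sum = 1035 mod 256 = 11
Complement = 244

244


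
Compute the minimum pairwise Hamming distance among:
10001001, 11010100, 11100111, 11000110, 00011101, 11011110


Comparing all pairs, minimum distance: 2
Can detect 1 errors, correct 0 errors

2


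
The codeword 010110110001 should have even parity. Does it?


Number of 1s: 6

Yes, parity is correct (6 ones)


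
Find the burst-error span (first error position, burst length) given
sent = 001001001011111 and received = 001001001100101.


XOR: 000000000111010

Burst at position 9, length 5


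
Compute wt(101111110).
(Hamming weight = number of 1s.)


Counting 1s in 101111110

7


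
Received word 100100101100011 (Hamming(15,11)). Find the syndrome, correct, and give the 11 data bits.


Syndrome = 0: no error detected

Data: 00011100011 (no errors)


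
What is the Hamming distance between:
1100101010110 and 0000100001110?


XOR: 1100001011000
Count of 1s: 5

5


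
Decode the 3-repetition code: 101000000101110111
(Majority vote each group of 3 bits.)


Groups: 101, 000, 000, 101, 110, 111
Majority votes: 100111

100111


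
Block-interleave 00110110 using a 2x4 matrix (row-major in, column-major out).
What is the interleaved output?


Matrix:
  0011
  0110
Read columns: 00011110

00011110


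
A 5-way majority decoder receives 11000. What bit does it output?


Ones: 2 out of 5
Threshold: 3

0 (2/5 voted 1)


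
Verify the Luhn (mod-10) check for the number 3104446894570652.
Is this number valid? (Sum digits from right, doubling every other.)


Luhn sum = 64
64 mod 10 = 4

Invalid (Luhn sum mod 10 = 4)


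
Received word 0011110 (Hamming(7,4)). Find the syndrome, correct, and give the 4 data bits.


Syndrome = 4: error at position 4

Data: 1110 (corrected bit 4)


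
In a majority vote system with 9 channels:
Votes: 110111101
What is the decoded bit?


Ones: 7 out of 9
Threshold: 5

1 (7/9 voted 1)


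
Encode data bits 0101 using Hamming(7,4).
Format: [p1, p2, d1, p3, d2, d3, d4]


Parity bits: p1=0, p2=1, p3=0

0100101


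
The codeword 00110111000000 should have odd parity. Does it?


Number of 1s: 5

Yes, parity is correct (5 ones)


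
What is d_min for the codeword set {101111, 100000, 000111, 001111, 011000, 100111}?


Comparing all pairs, minimum distance: 1
Can detect 0 errors, correct 0 errors

1


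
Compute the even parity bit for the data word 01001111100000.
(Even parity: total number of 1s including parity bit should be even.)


Number of 1s in data: 6
Parity bit: 0

0


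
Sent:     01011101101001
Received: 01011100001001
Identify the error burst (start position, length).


XOR: 00000001100000

Burst at position 7, length 2


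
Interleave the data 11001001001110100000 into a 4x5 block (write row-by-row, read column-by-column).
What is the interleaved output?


Matrix:
  11001
  00100
  11101
  00000
Read columns: 10101010011000001010

10101010011000001010


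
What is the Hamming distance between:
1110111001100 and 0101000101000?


XOR: 1011111100100
Count of 1s: 8

8


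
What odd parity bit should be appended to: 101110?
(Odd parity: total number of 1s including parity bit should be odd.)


Number of 1s in data: 4
Parity bit: 1

1


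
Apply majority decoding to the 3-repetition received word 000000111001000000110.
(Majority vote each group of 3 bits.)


Groups: 000, 000, 111, 001, 000, 000, 110
Majority votes: 0010001

0010001


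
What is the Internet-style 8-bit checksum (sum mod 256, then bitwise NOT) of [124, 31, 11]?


Sum = 166 mod 256 = 166
Complement = 89

89


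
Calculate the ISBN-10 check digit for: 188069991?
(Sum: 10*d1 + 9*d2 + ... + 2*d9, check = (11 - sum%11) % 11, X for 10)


Weighted sum: 292
292 mod 11 = 6

Check digit: 5


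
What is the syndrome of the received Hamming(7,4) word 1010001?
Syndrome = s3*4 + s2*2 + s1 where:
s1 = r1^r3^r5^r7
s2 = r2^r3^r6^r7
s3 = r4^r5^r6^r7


s1=1, s2=0, s3=1

Syndrome = 5 (error at position 5)


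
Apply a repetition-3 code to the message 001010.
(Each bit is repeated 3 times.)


Each bit -> 3 copies

000000111000111000


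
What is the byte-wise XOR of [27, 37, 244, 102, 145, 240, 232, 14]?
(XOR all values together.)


XOR chain: 27 ^ 37 ^ 244 ^ 102 ^ 145 ^ 240 ^ 232 ^ 14 = 43

43


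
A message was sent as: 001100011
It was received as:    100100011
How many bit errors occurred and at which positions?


XOR: 101000000

2 error(s) at position(s): 0, 2


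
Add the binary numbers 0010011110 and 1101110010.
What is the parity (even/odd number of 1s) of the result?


0010011110 = 158
1101110010 = 882
Sum = 1040 = 10000010000
1s count = 2

even parity (2 ones in 10000010000)


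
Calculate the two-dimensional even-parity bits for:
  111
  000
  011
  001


Row parities: 1001
Column parities: 101

Row P: 1001, Col P: 101, Corner: 0


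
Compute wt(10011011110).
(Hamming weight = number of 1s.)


Counting 1s in 10011011110

7


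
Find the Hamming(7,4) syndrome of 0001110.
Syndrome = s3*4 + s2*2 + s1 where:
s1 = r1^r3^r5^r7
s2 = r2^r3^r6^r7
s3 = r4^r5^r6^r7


s1=1, s2=1, s3=1

Syndrome = 7 (error at position 7)


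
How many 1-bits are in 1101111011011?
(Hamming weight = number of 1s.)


Counting 1s in 1101111011011

10


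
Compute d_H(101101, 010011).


XOR: 111110
Count of 1s: 5

5


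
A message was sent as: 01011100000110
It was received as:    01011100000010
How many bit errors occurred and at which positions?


XOR: 00000000000100

1 error(s) at position(s): 11


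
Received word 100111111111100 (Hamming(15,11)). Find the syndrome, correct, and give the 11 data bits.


Syndrome = 0: no error detected

Data: 01111111100 (no errors)


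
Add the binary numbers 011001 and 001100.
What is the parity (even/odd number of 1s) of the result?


011001 = 25
001100 = 12
Sum = 37 = 100101
1s count = 3

odd parity (3 ones in 100101)


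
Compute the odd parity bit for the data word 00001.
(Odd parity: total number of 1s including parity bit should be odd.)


Number of 1s in data: 1
Parity bit: 0

0


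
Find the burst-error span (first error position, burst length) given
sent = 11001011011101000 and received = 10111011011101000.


XOR: 01110000000000000

Burst at position 1, length 3


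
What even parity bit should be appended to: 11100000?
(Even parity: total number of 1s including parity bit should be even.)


Number of 1s in data: 3
Parity bit: 1

1


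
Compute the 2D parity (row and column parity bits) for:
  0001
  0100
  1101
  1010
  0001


Row parities: 11101
Column parities: 0011

Row P: 11101, Col P: 0011, Corner: 0


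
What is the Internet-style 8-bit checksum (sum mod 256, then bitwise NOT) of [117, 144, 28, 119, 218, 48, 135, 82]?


Sum = 891 mod 256 = 123
Complement = 132

132


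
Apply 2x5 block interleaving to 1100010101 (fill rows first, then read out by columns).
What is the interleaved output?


Matrix:
  11000
  10101
Read columns: 1110010001

1110010001


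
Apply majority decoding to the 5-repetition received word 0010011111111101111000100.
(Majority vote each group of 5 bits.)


Groups: 00100, 11111, 11110, 11110, 00100
Majority votes: 01110

01110


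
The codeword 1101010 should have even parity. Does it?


Number of 1s: 4

Yes, parity is correct (4 ones)


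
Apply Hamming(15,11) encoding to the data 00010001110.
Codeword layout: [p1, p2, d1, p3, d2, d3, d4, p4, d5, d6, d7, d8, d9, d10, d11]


Parity bits: p1=0, p2=0, p3=0, p4=1

000000110001110


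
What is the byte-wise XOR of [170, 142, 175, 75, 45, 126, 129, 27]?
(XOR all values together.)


XOR chain: 170 ^ 142 ^ 175 ^ 75 ^ 45 ^ 126 ^ 129 ^ 27 = 9

9


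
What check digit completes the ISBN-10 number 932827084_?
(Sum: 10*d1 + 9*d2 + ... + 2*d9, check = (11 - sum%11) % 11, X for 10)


Weighted sum: 268
268 mod 11 = 4

Check digit: 7


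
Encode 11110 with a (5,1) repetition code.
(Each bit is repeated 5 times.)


Each bit -> 5 copies

1111111111111111111100000


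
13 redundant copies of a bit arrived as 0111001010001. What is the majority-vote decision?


Ones: 6 out of 13
Threshold: 7

0 (6/13 voted 1)


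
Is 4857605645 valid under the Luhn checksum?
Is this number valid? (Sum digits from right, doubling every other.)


Luhn sum = 47
47 mod 10 = 7

Invalid (Luhn sum mod 10 = 7)


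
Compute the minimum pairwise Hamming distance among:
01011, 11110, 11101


Comparing all pairs, minimum distance: 2
Can detect 1 errors, correct 0 errors

2


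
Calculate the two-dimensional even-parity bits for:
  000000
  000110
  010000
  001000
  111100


Row parities: 00110
Column parities: 100010

Row P: 00110, Col P: 100010, Corner: 0


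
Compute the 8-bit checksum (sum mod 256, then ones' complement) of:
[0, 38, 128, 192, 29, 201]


Sum = 588 mod 256 = 76
Complement = 179

179


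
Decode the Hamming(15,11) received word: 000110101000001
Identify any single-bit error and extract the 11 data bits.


Syndrome = 0: no error detected

Data: 01011000001 (no errors)


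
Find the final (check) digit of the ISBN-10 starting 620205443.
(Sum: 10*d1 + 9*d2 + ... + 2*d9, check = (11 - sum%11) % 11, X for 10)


Weighted sum: 151
151 mod 11 = 8

Check digit: 3


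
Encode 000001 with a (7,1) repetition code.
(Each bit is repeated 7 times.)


Each bit -> 7 copies

000000000000000000000000000000000001111111


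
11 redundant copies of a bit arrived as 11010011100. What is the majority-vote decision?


Ones: 6 out of 11
Threshold: 6

1 (6/11 voted 1)


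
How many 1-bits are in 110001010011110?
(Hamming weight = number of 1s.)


Counting 1s in 110001010011110

8


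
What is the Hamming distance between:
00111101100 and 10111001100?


XOR: 10000100000
Count of 1s: 2

2


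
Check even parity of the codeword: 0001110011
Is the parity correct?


Number of 1s: 5

No, parity error (5 ones)


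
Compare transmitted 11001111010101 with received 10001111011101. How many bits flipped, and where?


XOR: 01000000001000

2 error(s) at position(s): 1, 10


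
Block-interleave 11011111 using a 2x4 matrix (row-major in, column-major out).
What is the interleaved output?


Matrix:
  1101
  1111
Read columns: 11110111

11110111


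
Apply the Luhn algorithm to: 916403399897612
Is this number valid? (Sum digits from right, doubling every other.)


Luhn sum = 83
83 mod 10 = 3

Invalid (Luhn sum mod 10 = 3)


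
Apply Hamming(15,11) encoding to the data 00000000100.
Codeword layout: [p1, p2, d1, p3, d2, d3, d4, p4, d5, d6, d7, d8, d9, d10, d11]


Parity bits: p1=1, p2=0, p3=1, p4=1

100100010000100


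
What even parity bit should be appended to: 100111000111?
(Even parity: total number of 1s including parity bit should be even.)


Number of 1s in data: 7
Parity bit: 1

1


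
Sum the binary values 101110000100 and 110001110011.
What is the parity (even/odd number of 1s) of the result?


101110000100 = 2948
110001110011 = 3187
Sum = 6135 = 1011111110111
1s count = 11

odd parity (11 ones in 1011111110111)


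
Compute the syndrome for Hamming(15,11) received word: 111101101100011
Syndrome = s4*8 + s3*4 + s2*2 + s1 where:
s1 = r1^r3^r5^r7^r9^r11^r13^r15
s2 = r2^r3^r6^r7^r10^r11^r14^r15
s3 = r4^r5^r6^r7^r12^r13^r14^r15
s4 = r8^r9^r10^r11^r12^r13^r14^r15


s1=1, s2=1, s3=1, s4=0

Syndrome = 7 (error at position 7)


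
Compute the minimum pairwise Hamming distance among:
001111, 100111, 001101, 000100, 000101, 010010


Comparing all pairs, minimum distance: 1
Can detect 0 errors, correct 0 errors

1


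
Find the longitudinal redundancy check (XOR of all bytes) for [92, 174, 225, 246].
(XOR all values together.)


XOR chain: 92 ^ 174 ^ 225 ^ 246 = 229

229


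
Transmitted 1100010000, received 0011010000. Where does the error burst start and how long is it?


XOR: 1111000000

Burst at position 0, length 4


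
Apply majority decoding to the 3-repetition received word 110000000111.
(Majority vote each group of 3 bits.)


Groups: 110, 000, 000, 111
Majority votes: 1001

1001


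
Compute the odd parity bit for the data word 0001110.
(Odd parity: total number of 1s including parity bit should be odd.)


Number of 1s in data: 3
Parity bit: 0

0


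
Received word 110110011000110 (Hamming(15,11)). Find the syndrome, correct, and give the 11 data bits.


Syndrome = 0: no error detected

Data: 01001000110 (no errors)


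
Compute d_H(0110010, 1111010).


XOR: 1001000
Count of 1s: 2

2


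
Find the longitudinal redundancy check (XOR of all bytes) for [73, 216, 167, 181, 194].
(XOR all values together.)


XOR chain: 73 ^ 216 ^ 167 ^ 181 ^ 194 = 65

65


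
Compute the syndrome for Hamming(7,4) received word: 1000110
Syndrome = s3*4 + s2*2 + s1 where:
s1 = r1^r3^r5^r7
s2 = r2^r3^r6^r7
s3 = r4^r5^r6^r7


s1=0, s2=1, s3=0

Syndrome = 2 (error at position 2)


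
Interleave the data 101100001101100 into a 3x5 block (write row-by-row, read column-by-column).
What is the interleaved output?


Matrix:
  10110
  00011
  01100
Read columns: 100001101110010

100001101110010


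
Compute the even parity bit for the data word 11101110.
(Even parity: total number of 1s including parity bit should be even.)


Number of 1s in data: 6
Parity bit: 0

0


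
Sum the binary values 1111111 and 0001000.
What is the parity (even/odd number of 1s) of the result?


1111111 = 127
0001000 = 8
Sum = 135 = 10000111
1s count = 4

even parity (4 ones in 10000111)


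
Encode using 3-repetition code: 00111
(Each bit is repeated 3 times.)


Each bit -> 3 copies

000000111111111


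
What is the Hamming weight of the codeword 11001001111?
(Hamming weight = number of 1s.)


Counting 1s in 11001001111

7


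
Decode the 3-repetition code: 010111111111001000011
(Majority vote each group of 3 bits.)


Groups: 010, 111, 111, 111, 001, 000, 011
Majority votes: 0111001

0111001


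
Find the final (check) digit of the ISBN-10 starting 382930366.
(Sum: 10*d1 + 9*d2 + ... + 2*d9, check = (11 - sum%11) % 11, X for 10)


Weighted sum: 241
241 mod 11 = 10

Check digit: 1


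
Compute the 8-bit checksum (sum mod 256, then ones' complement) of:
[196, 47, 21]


Sum = 264 mod 256 = 8
Complement = 247

247


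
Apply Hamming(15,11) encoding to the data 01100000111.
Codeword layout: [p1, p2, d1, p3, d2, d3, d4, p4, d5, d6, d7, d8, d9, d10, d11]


Parity bits: p1=1, p2=1, p3=1, p4=1

110111010000111


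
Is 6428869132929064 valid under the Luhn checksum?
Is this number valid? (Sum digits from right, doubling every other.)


Luhn sum = 77
77 mod 10 = 7

Invalid (Luhn sum mod 10 = 7)


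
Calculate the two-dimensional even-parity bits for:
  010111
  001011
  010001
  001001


Row parities: 0100
Column parities: 000100

Row P: 0100, Col P: 000100, Corner: 1


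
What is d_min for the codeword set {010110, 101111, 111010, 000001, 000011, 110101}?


Comparing all pairs, minimum distance: 1
Can detect 0 errors, correct 0 errors

1


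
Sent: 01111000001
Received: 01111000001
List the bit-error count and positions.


XOR: 00000000000

0 errors (received matches sent)


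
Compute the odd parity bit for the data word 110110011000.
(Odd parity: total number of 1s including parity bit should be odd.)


Number of 1s in data: 6
Parity bit: 1

1


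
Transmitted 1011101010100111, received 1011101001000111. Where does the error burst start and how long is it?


XOR: 0000000011100000

Burst at position 8, length 3


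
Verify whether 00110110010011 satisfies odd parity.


Number of 1s: 7

Yes, parity is correct (7 ones)


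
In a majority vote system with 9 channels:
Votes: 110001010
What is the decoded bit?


Ones: 4 out of 9
Threshold: 5

0 (4/9 voted 1)


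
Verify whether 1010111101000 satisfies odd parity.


Number of 1s: 7

Yes, parity is correct (7 ones)


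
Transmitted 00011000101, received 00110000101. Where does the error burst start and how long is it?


XOR: 00101000000

Burst at position 2, length 3


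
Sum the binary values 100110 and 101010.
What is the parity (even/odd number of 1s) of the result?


100110 = 38
101010 = 42
Sum = 80 = 1010000
1s count = 2

even parity (2 ones in 1010000)


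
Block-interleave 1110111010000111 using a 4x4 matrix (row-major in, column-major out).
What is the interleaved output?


Matrix:
  1110
  1110
  1000
  0111
Read columns: 1110110111010001

1110110111010001


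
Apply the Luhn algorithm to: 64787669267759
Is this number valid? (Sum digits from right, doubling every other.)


Luhn sum = 75
75 mod 10 = 5

Invalid (Luhn sum mod 10 = 5)


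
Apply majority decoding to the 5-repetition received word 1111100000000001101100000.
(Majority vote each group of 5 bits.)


Groups: 11111, 00000, 00000, 11011, 00000
Majority votes: 10010

10010


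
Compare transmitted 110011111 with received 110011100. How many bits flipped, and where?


XOR: 000000011

2 error(s) at position(s): 7, 8


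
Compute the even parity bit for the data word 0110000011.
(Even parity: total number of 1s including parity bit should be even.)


Number of 1s in data: 4
Parity bit: 0

0


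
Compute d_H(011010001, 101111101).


XOR: 110101100
Count of 1s: 5

5


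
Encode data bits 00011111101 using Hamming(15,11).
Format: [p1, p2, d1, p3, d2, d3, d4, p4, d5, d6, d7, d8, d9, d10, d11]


Parity bits: p1=1, p2=0, p3=0, p4=0

100000101111101


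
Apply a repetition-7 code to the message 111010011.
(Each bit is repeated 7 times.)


Each bit -> 7 copies

111111111111111111111000000011111110000000000000011111111111111


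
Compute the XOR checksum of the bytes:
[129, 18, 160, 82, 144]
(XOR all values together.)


XOR chain: 129 ^ 18 ^ 160 ^ 82 ^ 144 = 241

241


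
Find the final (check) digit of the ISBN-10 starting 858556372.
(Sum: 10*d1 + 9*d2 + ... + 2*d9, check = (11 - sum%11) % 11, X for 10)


Weighted sum: 321
321 mod 11 = 2

Check digit: 9


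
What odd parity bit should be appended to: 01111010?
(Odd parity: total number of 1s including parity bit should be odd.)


Number of 1s in data: 5
Parity bit: 0

0


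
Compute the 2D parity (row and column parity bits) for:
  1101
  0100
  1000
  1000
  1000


Row parities: 11111
Column parities: 0001

Row P: 11111, Col P: 0001, Corner: 1


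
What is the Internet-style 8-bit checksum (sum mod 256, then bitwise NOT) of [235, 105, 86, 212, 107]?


Sum = 745 mod 256 = 233
Complement = 22

22


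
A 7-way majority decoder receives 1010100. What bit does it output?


Ones: 3 out of 7
Threshold: 4

0 (3/7 voted 1)


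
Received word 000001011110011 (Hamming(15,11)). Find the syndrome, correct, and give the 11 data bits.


Syndrome = 7: error at position 7

Data: 00111110011 (corrected bit 7)


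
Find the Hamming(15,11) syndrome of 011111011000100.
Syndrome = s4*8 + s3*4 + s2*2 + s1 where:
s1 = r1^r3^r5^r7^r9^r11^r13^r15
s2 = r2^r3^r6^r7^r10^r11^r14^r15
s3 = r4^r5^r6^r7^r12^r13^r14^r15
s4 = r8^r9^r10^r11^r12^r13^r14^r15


s1=0, s2=1, s3=0, s4=1

Syndrome = 10 (error at position 10)


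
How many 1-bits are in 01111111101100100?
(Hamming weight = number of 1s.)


Counting 1s in 01111111101100100

11


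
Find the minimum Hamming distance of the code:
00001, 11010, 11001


Comparing all pairs, minimum distance: 2
Can detect 1 errors, correct 0 errors

2


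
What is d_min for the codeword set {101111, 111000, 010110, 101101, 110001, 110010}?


Comparing all pairs, minimum distance: 1
Can detect 0 errors, correct 0 errors

1


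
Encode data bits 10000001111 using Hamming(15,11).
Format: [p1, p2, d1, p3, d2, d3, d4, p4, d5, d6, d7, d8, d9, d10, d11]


Parity bits: p1=1, p2=1, p3=0, p4=0

111000000001111


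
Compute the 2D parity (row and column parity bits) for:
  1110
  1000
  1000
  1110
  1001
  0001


Row parities: 111101
Column parities: 1000

Row P: 111101, Col P: 1000, Corner: 1


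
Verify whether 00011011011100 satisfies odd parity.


Number of 1s: 7

Yes, parity is correct (7 ones)


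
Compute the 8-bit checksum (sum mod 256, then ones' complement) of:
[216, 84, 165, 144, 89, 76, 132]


Sum = 906 mod 256 = 138
Complement = 117

117


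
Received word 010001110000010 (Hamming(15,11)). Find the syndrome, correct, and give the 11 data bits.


Syndrome = 5: error at position 5

Data: 01110000010 (corrected bit 5)


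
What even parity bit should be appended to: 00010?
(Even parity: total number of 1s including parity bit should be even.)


Number of 1s in data: 1
Parity bit: 1

1


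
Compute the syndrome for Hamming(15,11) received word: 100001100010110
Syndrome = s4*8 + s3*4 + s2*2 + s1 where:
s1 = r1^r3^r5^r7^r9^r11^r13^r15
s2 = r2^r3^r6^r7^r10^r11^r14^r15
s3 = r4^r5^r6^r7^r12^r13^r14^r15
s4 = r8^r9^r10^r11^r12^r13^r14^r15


s1=0, s2=0, s3=0, s4=1

Syndrome = 8 (error at position 8)


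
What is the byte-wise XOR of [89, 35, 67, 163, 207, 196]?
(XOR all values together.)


XOR chain: 89 ^ 35 ^ 67 ^ 163 ^ 207 ^ 196 = 145

145


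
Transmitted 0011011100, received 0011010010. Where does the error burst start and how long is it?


XOR: 0000001110

Burst at position 6, length 3


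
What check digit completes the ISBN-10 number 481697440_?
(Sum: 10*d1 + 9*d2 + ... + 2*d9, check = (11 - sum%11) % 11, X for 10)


Weighted sum: 279
279 mod 11 = 4

Check digit: 7


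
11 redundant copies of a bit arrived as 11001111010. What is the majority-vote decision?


Ones: 7 out of 11
Threshold: 6

1 (7/11 voted 1)


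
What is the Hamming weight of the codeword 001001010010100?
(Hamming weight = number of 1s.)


Counting 1s in 001001010010100

5


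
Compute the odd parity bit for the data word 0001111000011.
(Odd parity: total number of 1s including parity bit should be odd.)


Number of 1s in data: 6
Parity bit: 1

1
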